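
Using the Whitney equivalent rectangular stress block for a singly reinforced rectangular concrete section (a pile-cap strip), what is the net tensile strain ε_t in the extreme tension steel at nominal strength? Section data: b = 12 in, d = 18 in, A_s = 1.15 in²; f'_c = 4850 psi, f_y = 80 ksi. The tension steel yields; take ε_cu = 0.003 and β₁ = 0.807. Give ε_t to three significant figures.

ε_t ≈ 0.0204

a = A_s f_y/(0.85 f'_c b) = 1.860 in.
β₁ = 0.807, so c = a/β₁ = 1.860/0.807 = 2.305 in.
From the linear strain diagram with ε_cu = 0.003: ε_t = 0.003 (d − c)/c = 0.003 × (18 − 2.305)/2.305 = 0.0204.
Since ε_t ≥ 0.005, the section is tension-controlled.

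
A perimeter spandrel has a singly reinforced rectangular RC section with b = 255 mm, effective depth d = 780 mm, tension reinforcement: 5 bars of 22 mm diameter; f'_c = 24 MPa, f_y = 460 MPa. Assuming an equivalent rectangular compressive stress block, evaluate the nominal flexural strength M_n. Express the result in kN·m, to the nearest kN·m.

A_s = 5 × 380 = 1900 mm².
T = A_s f_y = 1900 × 460 = 874000 N = 874 kN.
From C = T: a = T/(0.85 f'_c b) = 874000/(0.85 × 24 × 255) = 168.01 mm.
M_n = T(d − a/2) = 874 kN × (780 − 84.005) mm = 608.30 kN·m.

M_n ≈ 608 kN·m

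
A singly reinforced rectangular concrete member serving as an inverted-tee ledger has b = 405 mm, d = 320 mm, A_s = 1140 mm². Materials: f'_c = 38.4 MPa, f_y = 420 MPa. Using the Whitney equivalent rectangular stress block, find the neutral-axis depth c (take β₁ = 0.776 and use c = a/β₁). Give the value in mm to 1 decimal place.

c ≈ 46.7 mm

T = A_s f_y = 1140 × 420 = 478800 N = 478.8 kN.
Setting C = 0.85 f'_c a b equal to T: a = 478800/(0.85 × 38.4 × 405) = 36.220 mm.
With β₁ = 0.776, c = a/β₁ = 36.220/0.776 = 46.7 mm.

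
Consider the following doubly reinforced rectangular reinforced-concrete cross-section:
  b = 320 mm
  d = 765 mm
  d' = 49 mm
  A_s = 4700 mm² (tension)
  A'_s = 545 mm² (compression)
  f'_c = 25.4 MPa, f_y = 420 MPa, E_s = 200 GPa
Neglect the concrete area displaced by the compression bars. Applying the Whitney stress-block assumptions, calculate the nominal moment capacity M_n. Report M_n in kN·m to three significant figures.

Assume both tension and compression steel yield.
Net tension couple steel: A_s − A'_s = 4155 mm².
a = (A_s − A'_s) f_y / (0.85 f'_c b) = 1745100/(0.85 × 25.4 × 320) = 252.59 mm.
c = a/β₁ = 252.59/0.85 = 297.16 mm; ε'_s = 0.003(c − d')/c = 0.0025 ≥ f_y/E_s = 0.0021, so compression steel does yield.
M_n = (A_s − A'_s) f_y (d − a/2) + A'_s f_y (d − d') = [1745100 × (765 − 126.295) + 228900 × (765 − 49)] × 10⁻⁶ = 1114.60 + 163.89 = 1278.49 kN·m.

M_n ≈ 1280 kN·m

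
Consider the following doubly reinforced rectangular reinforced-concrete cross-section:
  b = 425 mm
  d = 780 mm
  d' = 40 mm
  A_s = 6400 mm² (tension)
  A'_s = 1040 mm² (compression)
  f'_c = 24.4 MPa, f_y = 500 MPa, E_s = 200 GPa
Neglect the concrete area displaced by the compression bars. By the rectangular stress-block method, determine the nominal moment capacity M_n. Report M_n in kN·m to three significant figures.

M_n ≈ 2070 kN·m

Assume both tension and compression steel yield.
Net tension couple steel: A_s − A'_s = 5360 mm².
a = (A_s − A'_s) f_y / (0.85 f'_c b) = 2680000/(0.85 × 24.4 × 425) = 304.04 mm.
c = a/β₁ = 304.04/0.85 = 357.69 mm; ε'_s = 0.003(c − d')/c = 0.0027 ≥ f_y/E_s = 0.0025, so compression steel does yield.
M_n = (A_s − A'_s) f_y (d − a/2) + A'_s f_y (d − d') = [2680000 × (780 − 152.02) + 520000 × (780 − 40)] × 10⁻⁶ = 1682.99 + 384.80 = 2067.79 kN·m.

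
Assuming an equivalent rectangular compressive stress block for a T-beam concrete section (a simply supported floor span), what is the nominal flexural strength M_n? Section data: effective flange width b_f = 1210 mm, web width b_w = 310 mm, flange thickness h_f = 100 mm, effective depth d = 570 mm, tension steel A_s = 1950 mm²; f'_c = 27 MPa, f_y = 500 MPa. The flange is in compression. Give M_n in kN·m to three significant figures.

M_n ≈ 539 kN·m

Tension: T = A_s f_y = 1950 × 500 = 975000 N.
Try a within the flange: a = T/(0.85 f'_c b_f) = 975000/(0.85 × 27 × 1210) = 35.11 mm.
Since a = 35.11 ≤ h_f = 100 mm, the stress block lies entirely in the flange; analyse as a rectangular beam of width b_f.
M_n = T(d − a/2) = 975000 × (570 − 17.555) = 538.63 × 10⁶ N·mm.
M_n = 538.63 kN·m.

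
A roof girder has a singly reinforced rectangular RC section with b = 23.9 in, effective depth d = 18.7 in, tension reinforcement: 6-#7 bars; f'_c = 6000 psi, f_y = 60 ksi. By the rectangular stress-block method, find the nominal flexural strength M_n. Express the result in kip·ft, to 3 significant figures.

M_n ≈ 321 kip·ft

A_s = 6 × 0.6 = 3.6 in².
T = A_s f_y = 3.6 × 60 = 216 kips.
a = T/(0.85 f'_c b) = 216/(0.85 × 6 × 23.9) = 1.772 in.
M_n = T(d − a/2) = 216 × (18.7 − 0.886) = 3847.8 kip·in = 3847.8/12 = 320.65 kip·ft.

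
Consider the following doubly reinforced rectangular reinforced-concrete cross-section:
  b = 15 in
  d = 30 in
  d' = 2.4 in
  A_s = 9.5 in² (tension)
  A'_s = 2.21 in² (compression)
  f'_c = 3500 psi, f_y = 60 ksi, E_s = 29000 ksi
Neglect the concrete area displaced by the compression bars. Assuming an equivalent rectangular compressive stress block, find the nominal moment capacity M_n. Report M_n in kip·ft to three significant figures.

Assume both steels yield.
a = (A_s − A'_s) f_y/(0.85 f'_c b) = (9.5 − 2.21) × 60/(0.85 × 3.5 × 15) = 9.802 in.
c = a/β₁ = 9.802/0.85 = 11.532 in; ε'_s = 0.003(c − d')/c = 0.0024 ≥ ε_y = 0.0021, so the compression steel yields.
M_n = (A_s − A'_s) f_y (d − a/2) + A'_s f_y (d − d') = 437.4 × (30 − 4.901) + 132.6 × (30 − 2.4) = 10978.3 + 3659.8 = 14638.1 kip·in = 14638.1/12 = 1219.84 kip·ft.

M_n ≈ 1220 kip·ft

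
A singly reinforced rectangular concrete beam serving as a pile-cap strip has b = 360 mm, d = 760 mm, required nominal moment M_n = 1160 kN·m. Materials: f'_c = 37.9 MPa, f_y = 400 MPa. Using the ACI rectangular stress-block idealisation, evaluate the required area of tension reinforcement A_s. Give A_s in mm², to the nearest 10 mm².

With M_n = 0.85 f'_c a b (d − a/2), solve the quadratic for a:
a = d − √(d² − 2M_n/(0.85 f'_c b)) = 760 − √(760² − 2 × 1160×10⁶/(0.85 × 37.9 × 360)) = 145.54 mm.
A_s = 0.85 f'_c a b / f_y = 0.85 × 37.9 × 145.54 × 360 / 400 = 4219.7 mm².

A_s ≈ 4220 mm²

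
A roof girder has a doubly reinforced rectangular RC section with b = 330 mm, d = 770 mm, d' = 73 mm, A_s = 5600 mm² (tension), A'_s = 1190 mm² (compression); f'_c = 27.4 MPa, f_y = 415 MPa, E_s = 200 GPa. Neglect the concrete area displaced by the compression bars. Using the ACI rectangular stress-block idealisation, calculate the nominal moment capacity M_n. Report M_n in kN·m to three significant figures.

Assume both tension and compression steel yield.
Net tension couple steel: A_s − A'_s = 4410 mm².
a = (A_s − A'_s) f_y / (0.85 f'_c b) = 1830150/(0.85 × 27.4 × 330) = 238.12 mm.
c = a/β₁ = 238.12/0.85 = 280.14 mm; ε'_s = 0.003(c − d')/c = 0.0022 ≥ f_y/E_s = 0.0021, so compression steel does yield.
M_n = (A_s − A'_s) f_y (d − a/2) + A'_s f_y (d − d') = [1830150 × (770 − 119.06) + 493850 × (770 − 73)] × 10⁻⁶ = 1191.32 + 344.21 = 1535.53 kN·m.

M_n ≈ 1540 kN·m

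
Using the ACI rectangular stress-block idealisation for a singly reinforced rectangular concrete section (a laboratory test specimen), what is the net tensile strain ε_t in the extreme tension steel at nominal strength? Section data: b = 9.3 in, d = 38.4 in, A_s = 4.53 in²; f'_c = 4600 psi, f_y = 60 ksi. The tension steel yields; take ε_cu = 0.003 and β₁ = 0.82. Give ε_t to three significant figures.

a = A_s f_y/(0.85 f'_c b) = 7.475 in.
β₁ = 0.82, so c = a/β₁ = 7.475/0.82 = 9.116 in.
From the linear strain diagram with ε_cu = 0.003: ε_t = 0.003 (d − c)/c = 0.003 × (38.4 − 9.116)/9.116 = 0.00964.
Since ε_t ≥ 0.005, the section is tension-controlled.

ε_t ≈ 0.00964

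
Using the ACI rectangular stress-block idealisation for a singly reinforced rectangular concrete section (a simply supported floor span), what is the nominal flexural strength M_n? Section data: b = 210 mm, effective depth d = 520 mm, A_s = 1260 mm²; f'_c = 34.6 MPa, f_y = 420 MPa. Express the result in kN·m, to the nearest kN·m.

M_n ≈ 253 kN·m

T = A_s f_y = 1260 × 420 = 529200 N = 529.2 kN.
From C = T: a = T/(0.85 f'_c b) = 529200/(0.85 × 34.6 × 210) = 85.69 mm.
M_n = T(d − a/2) = 529.2 kN × (520 − 42.845) mm = 252.51 kN·m.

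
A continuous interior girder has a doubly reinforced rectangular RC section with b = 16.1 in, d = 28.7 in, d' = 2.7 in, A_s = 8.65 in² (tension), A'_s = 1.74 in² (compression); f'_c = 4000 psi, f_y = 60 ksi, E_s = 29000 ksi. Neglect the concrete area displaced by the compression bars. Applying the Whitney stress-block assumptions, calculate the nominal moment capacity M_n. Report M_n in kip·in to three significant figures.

Assume both steels yield.
a = (A_s − A'_s) f_y/(0.85 f'_c b) = (8.65 − 1.74) × 60/(0.85 × 4 × 16.1) = 7.574 in.
c = a/β₁ = 7.574/0.85 = 8.911 in; ε'_s = 0.003(c − d')/c = 0.0021 ≥ ε_y = 0.0021, so the compression steel yields.
M_n = (A_s − A'_s) f_y (d − a/2) + A'_s f_y (d − d') = 414.6 × (28.7 − 3.787) + 104.4 × (28.7 − 2.7) = 10328.9 + 2714.4 = 13043.3 kip·in.

M_n ≈ 13000 kip·in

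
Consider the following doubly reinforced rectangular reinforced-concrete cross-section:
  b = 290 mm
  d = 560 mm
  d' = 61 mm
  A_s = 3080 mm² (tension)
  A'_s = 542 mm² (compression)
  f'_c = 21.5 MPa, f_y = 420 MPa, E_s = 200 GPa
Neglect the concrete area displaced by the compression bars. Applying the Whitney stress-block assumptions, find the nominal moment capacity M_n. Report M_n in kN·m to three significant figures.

M_n ≈ 603 kN·m

Assume both tension and compression steel yield.
Net tension couple steel: A_s − A'_s = 2538 mm².
a = (A_s − A'_s) f_y / (0.85 f'_c b) = 1065960/(0.85 × 21.5 × 290) = 201.13 mm.
c = a/β₁ = 201.13/0.85 = 236.62 mm; ε'_s = 0.003(c − d')/c = 0.0022 ≥ f_y/E_s = 0.0021, so compression steel does yield.
M_n = (A_s − A'_s) f_y (d − a/2) + A'_s f_y (d − d') = [1065960 × (560 − 100.565) + 227640 × (560 − 61)] × 10⁻⁶ = 489.74 + 113.59 = 603.33 kN·m.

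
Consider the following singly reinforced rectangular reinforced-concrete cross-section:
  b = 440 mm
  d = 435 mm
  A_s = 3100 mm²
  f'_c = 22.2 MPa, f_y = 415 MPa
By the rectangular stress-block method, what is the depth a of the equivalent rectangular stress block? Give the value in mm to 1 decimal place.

a ≈ 154.9 mm

T = A_s f_y = 3100 × 415 = 1286500 N = 1286.5 kN.
Setting C = 0.85 f'_c a b equal to T: a = 1286500/(0.85 × 22.2 × 440) = 154.9 mm.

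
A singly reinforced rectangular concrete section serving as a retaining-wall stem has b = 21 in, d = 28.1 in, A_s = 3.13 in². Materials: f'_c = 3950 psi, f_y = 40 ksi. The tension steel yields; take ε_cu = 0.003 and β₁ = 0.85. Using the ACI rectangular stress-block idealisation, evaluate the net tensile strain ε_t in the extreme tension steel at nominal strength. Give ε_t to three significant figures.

a = A_s f_y/(0.85 f'_c b) = 1.776 in.
β₁ = 0.85, so c = a/β₁ = 1.776/0.85 = 2.089 in.
From the linear strain diagram with ε_cu = 0.003: ε_t = 0.003 (d − c)/c = 0.003 × (28.1 − 2.089)/2.089 = 0.0374.
Since ε_t ≥ 0.005, the section is tension-controlled.

ε_t ≈ 0.0374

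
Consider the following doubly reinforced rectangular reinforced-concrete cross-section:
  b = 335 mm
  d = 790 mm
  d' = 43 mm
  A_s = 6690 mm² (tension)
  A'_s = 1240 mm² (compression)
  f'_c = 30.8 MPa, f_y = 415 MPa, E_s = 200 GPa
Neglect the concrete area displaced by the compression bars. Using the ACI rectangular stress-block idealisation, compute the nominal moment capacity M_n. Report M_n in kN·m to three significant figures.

M_n ≈ 1880 kN·m

Assume both tension and compression steel yield.
Net tension couple steel: A_s − A'_s = 5450 mm².
a = (A_s − A'_s) f_y / (0.85 f'_c b) = 2261750/(0.85 × 30.8 × 335) = 257.89 mm.
c = a/β₁ = 257.89/0.83 = 310.71 mm; ε'_s = 0.003(c − d')/c = 0.0026 ≥ f_y/E_s = 0.0021, so compression steel does yield.
M_n = (A_s − A'_s) f_y (d − a/2) + A'_s f_y (d − d') = [2261750 × (790 − 128.945) + 514600 × (790 − 43)] × 10⁻⁶ = 1495.14 + 384.41 = 1879.55 kN·m.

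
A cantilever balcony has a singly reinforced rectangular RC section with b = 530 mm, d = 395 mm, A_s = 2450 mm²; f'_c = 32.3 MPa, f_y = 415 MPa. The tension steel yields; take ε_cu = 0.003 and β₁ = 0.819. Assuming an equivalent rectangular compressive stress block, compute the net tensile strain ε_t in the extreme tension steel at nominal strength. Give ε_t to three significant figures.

a = A_s f_y/(0.85 f'_c b) = 69.87 mm.
β₁ = 0.819, so c = a/β₁ = 69.87/0.819 = 85.31 mm.
From the linear strain diagram with ε_cu = 0.003: ε_t = 0.003 (d − c)/c = 0.003 × (395 − 85.31)/85.31 = 0.0109.
Since ε_t ≥ 0.005, the section is tension-controlled.

ε_t ≈ 0.0109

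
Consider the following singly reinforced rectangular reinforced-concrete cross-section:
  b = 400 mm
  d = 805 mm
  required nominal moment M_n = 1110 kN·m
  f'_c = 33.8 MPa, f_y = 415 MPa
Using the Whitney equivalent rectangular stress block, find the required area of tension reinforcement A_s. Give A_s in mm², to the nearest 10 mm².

A_s ≈ 3620 mm²

With M_n = 0.85 f'_c a b (d − a/2), solve the quadratic for a:
a = d − √(d² − 2M_n/(0.85 f'_c b)) = 805 − √(805² − 2 × 1110×10⁶/(0.85 × 33.8 × 400)) = 130.58 mm.
A_s = 0.85 f'_c a b / f_y = 0.85 × 33.8 × 130.58 × 400 / 415 = 3616.0 mm².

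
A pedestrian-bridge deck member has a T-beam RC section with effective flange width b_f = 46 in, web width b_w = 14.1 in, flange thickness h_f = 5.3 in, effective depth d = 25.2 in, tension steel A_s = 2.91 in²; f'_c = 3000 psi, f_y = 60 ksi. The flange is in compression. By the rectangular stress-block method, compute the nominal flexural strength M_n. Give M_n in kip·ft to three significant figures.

Tension: T = A_s f_y = 2.91 × 60 = 174.6 kips.
Try a within the flange: a = T/(0.85 f'_c b_f) = 174.6/(0.85 × 3 × 46) = 1.488 in.
Since a = 1.488 ≤ h_f = 5.3 in, the stress block lies entirely in the flange; analyse as a rectangular beam of width b_f.
M_n = T(d − a/2) = 174.6 × (25.2 − 0.744) = 4270.0 kip·in.
M_n = 4270.0/12 = 355.83 kip·ft.

M_n ≈ 356 kip·ft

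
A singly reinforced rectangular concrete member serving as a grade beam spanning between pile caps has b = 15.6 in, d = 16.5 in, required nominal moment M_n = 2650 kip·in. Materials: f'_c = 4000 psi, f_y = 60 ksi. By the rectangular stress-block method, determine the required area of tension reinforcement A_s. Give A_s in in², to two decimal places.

A_s ≈ 2.98 in²

From M_n = 0.85 f'_c a b (d − a/2):
a = d − √(d² − 2M_n/(0.85 f'_c b)) = 16.5 − √(16.5² − 2 × 2650/(0.85 × 4 × 15.6)) = 3.373 in.
A_s = 0.85 f'_c a b / f_y = 0.85 × 4 × 3.373 × 15.6 / 60 = 2.982 in².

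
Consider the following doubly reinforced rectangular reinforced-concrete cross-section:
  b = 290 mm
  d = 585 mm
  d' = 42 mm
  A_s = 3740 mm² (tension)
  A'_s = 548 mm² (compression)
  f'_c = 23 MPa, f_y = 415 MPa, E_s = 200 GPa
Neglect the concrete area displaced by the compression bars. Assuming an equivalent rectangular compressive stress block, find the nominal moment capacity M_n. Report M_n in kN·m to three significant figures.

M_n ≈ 744 kN·m

Assume both tension and compression steel yield.
Net tension couple steel: A_s − A'_s = 3192 mm².
a = (A_s − A'_s) f_y / (0.85 f'_c b) = 1324680/(0.85 × 23 × 290) = 233.65 mm.
c = a/β₁ = 233.65/0.85 = 274.88 mm; ε'_s = 0.003(c − d')/c = 0.0025 ≥ f_y/E_s = 0.0021, so compression steel does yield.
M_n = (A_s − A'_s) f_y (d − a/2) + A'_s f_y (d − d') = [1324680 × (585 − 116.825) + 227420 × (585 − 42)] × 10⁻⁶ = 620.18 + 123.49 = 743.67 kN·m.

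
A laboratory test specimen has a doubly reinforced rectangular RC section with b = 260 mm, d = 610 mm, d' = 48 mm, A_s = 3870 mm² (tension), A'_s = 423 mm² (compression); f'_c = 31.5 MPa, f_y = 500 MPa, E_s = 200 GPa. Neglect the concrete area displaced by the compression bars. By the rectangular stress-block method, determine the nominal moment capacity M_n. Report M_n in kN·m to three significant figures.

M_n ≈ 957 kN·m

Assume both tension and compression steel yield.
Net tension couple steel: A_s − A'_s = 3447 mm².
a = (A_s − A'_s) f_y / (0.85 f'_c b) = 1723500/(0.85 × 31.5 × 260) = 247.58 mm.
c = a/β₁ = 247.58/0.825 = 300.10 mm; ε'_s = 0.003(c − d')/c = 0.0025 ≥ f_y/E_s = 0.0025, so compression steel does yield.
M_n = (A_s − A'_s) f_y (d − a/2) + A'_s f_y (d − d') = [1723500 × (610 − 123.79) + 211500 × (610 − 48)] × 10⁻⁶ = 837.98 + 118.86 = 956.84 kN·m.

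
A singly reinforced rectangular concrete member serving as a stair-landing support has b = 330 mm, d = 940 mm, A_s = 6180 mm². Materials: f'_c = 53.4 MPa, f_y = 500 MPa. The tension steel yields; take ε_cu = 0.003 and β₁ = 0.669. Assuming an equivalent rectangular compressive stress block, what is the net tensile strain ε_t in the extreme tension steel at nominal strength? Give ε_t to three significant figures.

a = A_s f_y/(0.85 f'_c b) = 206.29 mm.
β₁ = 0.669, so c = a/β₁ = 206.29/0.669 = 308.36 mm.
From the linear strain diagram with ε_cu = 0.003: ε_t = 0.003 (d − c)/c = 0.003 × (940 − 308.36)/308.36 = 0.00615.
Since ε_t ≥ 0.005, the section is tension-controlled.

ε_t ≈ 0.00615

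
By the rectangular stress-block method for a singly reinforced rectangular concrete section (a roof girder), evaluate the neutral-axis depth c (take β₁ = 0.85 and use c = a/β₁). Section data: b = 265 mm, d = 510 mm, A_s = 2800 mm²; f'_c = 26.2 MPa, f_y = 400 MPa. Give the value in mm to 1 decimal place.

T = A_s f_y = 2800 × 400 = 1120000 N = 1120 kN.
Setting C = 0.85 f'_c a b equal to T: a = 1120000/(0.85 × 26.2 × 265) = 189.781 mm.
With β₁ = 0.85, c = a/β₁ = 189.781/0.85 = 223.3 mm.

c ≈ 223.3 mm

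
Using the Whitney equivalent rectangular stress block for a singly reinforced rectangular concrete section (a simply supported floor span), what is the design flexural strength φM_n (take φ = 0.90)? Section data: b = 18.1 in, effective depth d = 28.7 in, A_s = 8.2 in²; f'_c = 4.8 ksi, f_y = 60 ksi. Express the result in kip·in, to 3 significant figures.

T = A_s f_y = 8.2 × 60 = 492 kips.
a = T/(0.85 f'_c b) = 492/(0.85 × 4.8 × 18.1) = 6.662 in.
M_n = T(d − a/2) = 492 × (28.7 − 3.331) = 12481.5 kip·in.
φM_n = 0.90 × 12481.5 = 11233.4 kip·in.

φM_n ≈ 11200 kip·in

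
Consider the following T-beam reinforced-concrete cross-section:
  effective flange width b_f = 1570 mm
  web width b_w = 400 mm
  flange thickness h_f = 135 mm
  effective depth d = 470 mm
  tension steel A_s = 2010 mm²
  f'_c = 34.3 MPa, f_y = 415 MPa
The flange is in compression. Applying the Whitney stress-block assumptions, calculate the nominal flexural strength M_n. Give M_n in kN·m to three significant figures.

Tension: T = A_s f_y = 2010 × 415 = 834150 N.
Try a within the flange: a = T/(0.85 f'_c b_f) = 834150/(0.85 × 34.3 × 1570) = 18.22 mm.
Since a = 18.22 ≤ h_f = 135 mm, the stress block lies entirely in the flange; analyse as a rectangular beam of width b_f.
M_n = T(d − a/2) = 834150 × (470 − 9.11) = 384.45 × 10⁶ N·mm.
M_n = 384.45 kN·m.

M_n ≈ 384 kN·m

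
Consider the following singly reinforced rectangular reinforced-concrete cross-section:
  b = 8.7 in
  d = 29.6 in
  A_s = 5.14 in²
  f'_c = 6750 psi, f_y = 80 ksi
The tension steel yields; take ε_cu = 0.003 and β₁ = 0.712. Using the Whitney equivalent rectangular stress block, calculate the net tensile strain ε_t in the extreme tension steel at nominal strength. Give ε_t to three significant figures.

a = A_s f_y/(0.85 f'_c b) = 8.238 in.
β₁ = 0.712, so c = a/β₁ = 8.238/0.712 = 11.570 in.
From the linear strain diagram with ε_cu = 0.003: ε_t = 0.003 (d − c)/c = 0.003 × (29.6 − 11.570)/11.570 = 0.00468.
ε_t is between 0.004 and 0.005 — transition zone.

ε_t ≈ 0.00468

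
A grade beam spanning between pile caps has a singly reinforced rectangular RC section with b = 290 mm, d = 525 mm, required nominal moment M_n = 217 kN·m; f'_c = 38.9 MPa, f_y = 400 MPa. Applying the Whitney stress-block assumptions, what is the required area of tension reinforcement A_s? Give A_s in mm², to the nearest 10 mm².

With M_n = 0.85 f'_c a b (d − a/2), solve the quadratic for a:
a = d − √(d² − 2M_n/(0.85 f'_c b)) = 525 − √(525² − 2 × 217×10⁶/(0.85 × 38.9 × 290)) = 45.04 mm.
A_s = 0.85 f'_c a b / f_y = 0.85 × 38.9 × 45.04 × 290 / 400 = 1079.7 mm².

A_s ≈ 1080 mm²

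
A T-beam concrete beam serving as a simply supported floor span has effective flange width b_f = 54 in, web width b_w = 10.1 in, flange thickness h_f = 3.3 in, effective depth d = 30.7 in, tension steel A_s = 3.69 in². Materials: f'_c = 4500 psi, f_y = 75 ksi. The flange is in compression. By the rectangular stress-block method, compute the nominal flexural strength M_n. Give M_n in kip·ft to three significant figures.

Tension: T = A_s f_y = 3.69 × 75 = 276.75 kips.
Try a within the flange: a = T/(0.85 f'_c b_f) = 276.75/(0.85 × 4.5 × 54) = 1.340 in.
Since a = 1.340 ≤ h_f = 3.3 in, the stress block lies entirely in the flange; analyse as a rectangular beam of width b_f.
M_n = T(d − a/2) = 276.75 × (30.7 − 0.67) = 8310.8 kip·in.
M_n = 8310.8/12 = 692.57 kip·ft.

M_n ≈ 693 kip·ft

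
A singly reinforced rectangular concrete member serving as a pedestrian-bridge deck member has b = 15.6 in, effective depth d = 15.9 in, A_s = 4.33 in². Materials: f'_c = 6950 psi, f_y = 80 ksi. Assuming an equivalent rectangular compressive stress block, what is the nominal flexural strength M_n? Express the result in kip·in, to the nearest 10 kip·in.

M_n ≈ 4860 kip·in

T = A_s f_y = 4.33 × 80 = 346.4 kips.
a = T/(0.85 f'_c b) = 346.4/(0.85 × 6.95 × 15.6) = 3.759 in.
M_n = T(d − a/2) = 346.4 × (15.9 − 1.8795) = 4856.7 kip·in.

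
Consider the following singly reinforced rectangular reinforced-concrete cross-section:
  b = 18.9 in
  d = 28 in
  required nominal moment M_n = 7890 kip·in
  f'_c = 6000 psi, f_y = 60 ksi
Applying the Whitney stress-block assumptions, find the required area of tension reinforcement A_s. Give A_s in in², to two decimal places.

From M_n = 0.85 f'_c a b (d − a/2):
a = d − √(d² − 2M_n/(0.85 f'_c b)) = 28 − √(28² − 2 × 7890/(0.85 × 6 × 18.9)) = 3.094 in.
A_s = 0.85 f'_c a b / f_y = 0.85 × 6 × 3.094 × 18.9 / 60 = 4.971 in².

A_s ≈ 4.97 in²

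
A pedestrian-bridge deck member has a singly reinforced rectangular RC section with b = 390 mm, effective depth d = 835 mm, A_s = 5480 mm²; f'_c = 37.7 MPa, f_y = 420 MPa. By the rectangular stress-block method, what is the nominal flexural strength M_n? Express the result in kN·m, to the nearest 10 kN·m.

T = A_s f_y = 5480 × 420 = 2301600 N = 2301.6 kN.
From C = T: a = T/(0.85 f'_c b) = 2301600/(0.85 × 37.7 × 390) = 184.16 mm.
M_n = T(d − a/2) = 2301.6 kN × (835 − 92.08) mm = 1709.90 kN·m.

M_n ≈ 1710 kN·m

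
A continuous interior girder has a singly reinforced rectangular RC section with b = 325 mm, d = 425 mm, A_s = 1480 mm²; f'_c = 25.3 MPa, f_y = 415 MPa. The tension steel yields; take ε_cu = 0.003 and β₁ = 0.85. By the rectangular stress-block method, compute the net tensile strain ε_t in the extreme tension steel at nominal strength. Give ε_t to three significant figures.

ε_t ≈ 0.00933

a = A_s f_y/(0.85 f'_c b) = 87.88 mm.
β₁ = 0.85, so c = a/β₁ = 87.88/0.85 = 103.39 mm.
From the linear strain diagram with ε_cu = 0.003: ε_t = 0.003 (d − c)/c = 0.003 × (425 − 103.39)/103.39 = 0.00933.
Since ε_t ≥ 0.005, the section is tension-controlled.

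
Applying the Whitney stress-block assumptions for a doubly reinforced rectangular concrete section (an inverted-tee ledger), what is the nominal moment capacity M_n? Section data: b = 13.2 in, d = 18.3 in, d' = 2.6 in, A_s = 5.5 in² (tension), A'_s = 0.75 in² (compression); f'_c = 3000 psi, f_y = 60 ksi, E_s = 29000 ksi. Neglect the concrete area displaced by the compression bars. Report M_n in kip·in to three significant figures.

Assume both steels yield.
a = (A_s − A'_s) f_y/(0.85 f'_c b) = (5.5 − 0.75) × 60/(0.85 × 3 × 13.2) = 8.467 in.
c = a/β₁ = 8.467/0.85 = 9.961 in; ε'_s = 0.003(c − d')/c = 0.0022 ≥ ε_y = 0.0021, so the compression steel yields.
M_n = (A_s − A'_s) f_y (d − a/2) + A'_s f_y (d − d') = 285 × (18.3 − 4.2335) + 45 × (18.3 − 2.6) = 4009.0 + 706.5 = 4715.5 kip·in.

M_n ≈ 4720 kip·in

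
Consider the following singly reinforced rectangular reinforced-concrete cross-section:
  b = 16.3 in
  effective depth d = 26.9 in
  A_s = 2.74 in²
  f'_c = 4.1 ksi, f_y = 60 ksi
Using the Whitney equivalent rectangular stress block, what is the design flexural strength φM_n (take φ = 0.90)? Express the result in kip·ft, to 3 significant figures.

T = A_s f_y = 2.74 × 60 = 164.4 kips.
a = T/(0.85 f'_c b) = 164.4/(0.85 × 4.1 × 16.3) = 2.894 in.
M_n = T(d − a/2) = 164.4 × (26.9 − 1.447) = 4184.5 kip·in = 4184.5/12 = 348.71 kip·ft.
φM_n = 0.90 × 348.71 = 313.84 kip·ft.

φM_n ≈ 314 kip·ft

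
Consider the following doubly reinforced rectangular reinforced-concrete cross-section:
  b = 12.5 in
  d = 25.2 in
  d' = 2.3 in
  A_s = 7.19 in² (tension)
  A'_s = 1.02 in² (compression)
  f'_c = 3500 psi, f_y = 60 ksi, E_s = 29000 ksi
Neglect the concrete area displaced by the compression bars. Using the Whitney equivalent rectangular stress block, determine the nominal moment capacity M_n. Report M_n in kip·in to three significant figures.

Assume both steels yield.
a = (A_s − A'_s) f_y/(0.85 f'_c b) = (7.19 − 1.02) × 60/(0.85 × 3.5 × 12.5) = 9.955 in.
c = a/β₁ = 9.955/0.85 = 11.712 in; ε'_s = 0.003(c − d')/c = 0.0024 ≥ ε_y = 0.0021, so the compression steel yields.
M_n = (A_s − A'_s) f_y (d − a/2) + A'_s f_y (d − d') = 370.2 × (25.2 − 4.9775) + 61.2 × (25.2 − 2.3) = 7486.4 + 1401.5 = 8887.9 kip·in.

M_n ≈ 8890 kip·in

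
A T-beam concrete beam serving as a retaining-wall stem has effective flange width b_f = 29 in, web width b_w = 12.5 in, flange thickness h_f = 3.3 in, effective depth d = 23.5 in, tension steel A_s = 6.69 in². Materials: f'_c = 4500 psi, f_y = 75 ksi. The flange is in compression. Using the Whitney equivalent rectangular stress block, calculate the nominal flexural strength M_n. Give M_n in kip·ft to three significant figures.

M_n ≈ 879 kip·ft

Tension: T = A_s f_y = 6.69 × 75 = 501.75 kips.
Try a within the flange: a = T/(0.85 f'_c b_f) = 501.75/(0.85 × 4.5 × 29) = 4.523 in.
a = 4.523 > h_f = 3.3 in: the block extends into the web. Split into flange-overhang and web parts.
C_f = 0.85 f'_c (b_f − b_w) h_f = 0.85 × 4.5 × (29 − 12.5) × 3.3 = 208.3 kips.
Remaining web compression depth: a_w = (T − C_f)/(0.85 f'_c b_w) = (501.75 − 208.3)/(0.85 × 4.5 × 12.5) = 6.138 in.
M_n = C_f(d − h_f/2) + (T − C_f)(d − a_w/2) = 208.3 × (23.5 − 1.65) + 293.45 × (23.5 − 3.069) = 4551.4 + 5995.5 = 10546.9 kip·in.
M_n = 10546.9/12 = 878.91 kip·ft.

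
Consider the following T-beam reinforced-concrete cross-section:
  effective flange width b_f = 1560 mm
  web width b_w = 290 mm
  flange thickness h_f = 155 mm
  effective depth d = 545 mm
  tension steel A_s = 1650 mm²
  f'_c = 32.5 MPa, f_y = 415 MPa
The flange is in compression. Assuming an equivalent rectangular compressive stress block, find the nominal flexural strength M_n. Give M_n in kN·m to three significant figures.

M_n ≈ 368 kN·m

Tension: T = A_s f_y = 1650 × 415 = 684750 N.
Try a within the flange: a = T/(0.85 f'_c b_f) = 684750/(0.85 × 32.5 × 1560) = 15.89 mm.
Since a = 15.89 ≤ h_f = 155 mm, the stress block lies entirely in the flange; analyse as a rectangular beam of width b_f.
M_n = T(d − a/2) = 684750 × (545 − 7.945) = 367.75 × 10⁶ N·mm.
M_n = 367.75 kN·m.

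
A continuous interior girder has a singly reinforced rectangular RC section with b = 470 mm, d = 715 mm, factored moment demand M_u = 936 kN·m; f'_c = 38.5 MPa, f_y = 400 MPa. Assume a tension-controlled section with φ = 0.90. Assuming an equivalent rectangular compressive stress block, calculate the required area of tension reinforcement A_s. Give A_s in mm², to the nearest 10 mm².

A_s ≈ 3920 mm²

M_n = M_u/φ = 936/0.90 = 1040 kN·m.
With M_n = 0.85 f'_c a b (d − a/2), solve the quadratic for a:
a = d − √(d² − 2M_n/(0.85 f'_c b)) = 715 − √(715² − 2 × 1040×10⁶/(0.85 × 38.5 × 470)) = 101.82 mm.
A_s = 0.85 f'_c a b / f_y = 0.85 × 38.5 × 101.82 × 470 / 400 = 3915.2 mm².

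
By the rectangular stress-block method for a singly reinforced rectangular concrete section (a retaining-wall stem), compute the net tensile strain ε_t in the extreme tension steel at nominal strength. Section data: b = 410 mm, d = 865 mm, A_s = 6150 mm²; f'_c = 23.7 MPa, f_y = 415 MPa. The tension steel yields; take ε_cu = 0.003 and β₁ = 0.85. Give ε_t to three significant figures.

a = A_s f_y/(0.85 f'_c b) = 309.01 mm.
β₁ = 0.85, so c = a/β₁ = 309.01/0.85 = 363.54 mm.
From the linear strain diagram with ε_cu = 0.003: ε_t = 0.003 (d − c)/c = 0.003 × (865 − 363.54)/363.54 = 0.00414.
ε_t is between 0.004 and 0.005 — transition zone.

ε_t ≈ 0.00414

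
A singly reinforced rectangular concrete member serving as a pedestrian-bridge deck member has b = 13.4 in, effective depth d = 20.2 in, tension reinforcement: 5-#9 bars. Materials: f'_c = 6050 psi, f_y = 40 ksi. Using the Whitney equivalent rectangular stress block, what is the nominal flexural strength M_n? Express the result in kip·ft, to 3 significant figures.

M_n ≈ 312 kip·ft

A_s = 5 × 1 = 5 in².
T = A_s f_y = 5 × 40 = 200 kips.
a = T/(0.85 f'_c b) = 200/(0.85 × 6.05 × 13.4) = 2.902 in.
M_n = T(d − a/2) = 200 × (20.2 − 1.451) = 3749.8 kip·in = 3749.8/12 = 312.48 kip·ft.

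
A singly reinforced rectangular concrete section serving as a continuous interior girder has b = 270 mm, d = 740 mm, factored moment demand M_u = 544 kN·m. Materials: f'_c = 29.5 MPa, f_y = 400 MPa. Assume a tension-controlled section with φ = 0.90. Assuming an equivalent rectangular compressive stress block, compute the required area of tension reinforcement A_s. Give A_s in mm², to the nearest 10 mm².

A_s ≈ 2240 mm²

M_n = M_u/φ = 544/0.90 = 604.444 kN·m.
With M_n = 0.85 f'_c a b (d − a/2), solve the quadratic for a:
a = d − √(d² − 2M_n/(0.85 f'_c b)) = 740 − √(740² − 2 × 604.444×10⁶/(0.85 × 29.5 × 270)) = 132.51 mm.
A_s = 0.85 f'_c a b / f_y = 0.85 × 29.5 × 132.51 × 270 / 400 = 2242.8 mm².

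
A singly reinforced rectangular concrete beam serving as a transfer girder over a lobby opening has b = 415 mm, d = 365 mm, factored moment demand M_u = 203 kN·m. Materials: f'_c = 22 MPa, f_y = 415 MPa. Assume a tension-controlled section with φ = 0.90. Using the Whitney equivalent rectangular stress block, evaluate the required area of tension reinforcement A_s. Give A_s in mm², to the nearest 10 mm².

A_s ≈ 1700 mm²

M_n = M_u/φ = 203/0.90 = 225.556 kN·m.
With M_n = 0.85 f'_c a b (d − a/2), solve the quadratic for a:
a = d − √(d² − 2M_n/(0.85 f'_c b)) = 365 − √(365² − 2 × 225.556×10⁶/(0.85 × 22 × 415)) = 90.96 mm.
A_s = 0.85 f'_c a b / f_y = 0.85 × 22 × 90.96 × 415 / 415 = 1701.0 mm².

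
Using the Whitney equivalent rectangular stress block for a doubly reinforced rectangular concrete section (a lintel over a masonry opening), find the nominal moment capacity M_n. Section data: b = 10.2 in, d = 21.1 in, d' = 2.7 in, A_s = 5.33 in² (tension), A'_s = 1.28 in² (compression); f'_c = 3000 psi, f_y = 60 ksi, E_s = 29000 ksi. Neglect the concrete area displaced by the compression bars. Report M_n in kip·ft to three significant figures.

Assume both steels yield.
a = (A_s − A'_s) f_y/(0.85 f'_c b) = (5.33 − 1.28) × 60/(0.85 × 3 × 10.2) = 9.343 in.
c = a/β₁ = 9.343/0.85 = 10.992 in; ε'_s = 0.003(c − d')/c = 0.0023 ≥ ε_y = 0.0021, so the compression steel yields.
M_n = (A_s − A'_s) f_y (d − a/2) + A'_s f_y (d − d') = 243 × (21.1 − 4.6715) + 76.8 × (21.1 − 2.7) = 3992.1 + 1413.1 = 5405.2 kip·in = 5405.2/12 = 450.43 kip·ft.

M_n ≈ 450 kip·ft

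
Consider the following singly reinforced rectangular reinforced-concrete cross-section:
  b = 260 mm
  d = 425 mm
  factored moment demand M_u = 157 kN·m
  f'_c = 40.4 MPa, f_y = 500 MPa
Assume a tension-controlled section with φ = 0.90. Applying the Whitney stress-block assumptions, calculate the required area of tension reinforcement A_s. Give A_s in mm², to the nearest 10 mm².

A_s ≈ 870 mm²

M_n = M_u/φ = 157/0.90 = 174.444 kN·m.
With M_n = 0.85 f'_c a b (d − a/2), solve the quadratic for a:
a = d − √(d² − 2M_n/(0.85 f'_c b)) = 425 − √(425² − 2 × 174.444×10⁶/(0.85 × 40.4 × 260)) = 48.77 mm.
A_s = 0.85 f'_c a b / f_y = 0.85 × 40.4 × 48.77 × 260 / 500 = 870.9 mm².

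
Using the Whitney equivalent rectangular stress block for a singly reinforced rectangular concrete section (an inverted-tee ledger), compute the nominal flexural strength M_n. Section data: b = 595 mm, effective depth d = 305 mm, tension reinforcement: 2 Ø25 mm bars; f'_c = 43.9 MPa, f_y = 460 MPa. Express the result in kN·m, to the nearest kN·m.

M_n ≈ 133 kN·m

A_s = 2 × 491 = 982 mm².
T = A_s f_y = 982 × 460 = 451720 N = 451.72 kN.
From C = T: a = T/(0.85 f'_c b) = 451720/(0.85 × 43.9 × 595) = 20.35 mm.
M_n = T(d − a/2) = 451.72 kN × (305 − 10.175) mm = 133.18 kN·m.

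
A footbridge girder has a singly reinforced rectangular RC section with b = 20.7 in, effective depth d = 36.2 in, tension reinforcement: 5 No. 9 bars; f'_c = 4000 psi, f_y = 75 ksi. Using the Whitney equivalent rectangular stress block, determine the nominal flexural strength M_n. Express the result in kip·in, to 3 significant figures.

M_n ≈ 12600 kip·in

A_s = 5 × 1 = 5 in².
T = A_s f_y = 5 × 75 = 375 kips.
a = T/(0.85 f'_c b) = 375/(0.85 × 4 × 20.7) = 5.328 in.
M_n = T(d − a/2) = 375 × (36.2 − 2.664) = 12576.0 kip·in.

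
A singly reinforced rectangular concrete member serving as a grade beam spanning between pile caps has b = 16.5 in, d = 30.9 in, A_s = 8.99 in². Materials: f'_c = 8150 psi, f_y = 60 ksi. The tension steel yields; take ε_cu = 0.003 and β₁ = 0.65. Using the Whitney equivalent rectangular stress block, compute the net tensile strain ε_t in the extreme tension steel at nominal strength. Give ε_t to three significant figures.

a = A_s f_y/(0.85 f'_c b) = 4.719 in.
β₁ = 0.65, so c = a/β₁ = 4.719/0.65 = 7.260 in.
From the linear strain diagram with ε_cu = 0.003: ε_t = 0.003 (d − c)/c = 0.003 × (30.9 − 7.260)/7.260 = 0.00977.
Since ε_t ≥ 0.005, the section is tension-controlled.

ε_t ≈ 0.00977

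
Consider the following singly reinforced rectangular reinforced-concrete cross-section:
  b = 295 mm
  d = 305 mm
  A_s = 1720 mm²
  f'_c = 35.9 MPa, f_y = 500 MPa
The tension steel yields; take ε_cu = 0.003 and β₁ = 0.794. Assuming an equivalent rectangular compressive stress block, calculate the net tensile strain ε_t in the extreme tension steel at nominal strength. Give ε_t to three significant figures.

ε_t ≈ 0.00460

a = A_s f_y/(0.85 f'_c b) = 95.54 mm.
β₁ = 0.794, so c = a/β₁ = 95.54/0.794 = 120.33 mm.
From the linear strain diagram with ε_cu = 0.003: ε_t = 0.003 (d − c)/c = 0.003 × (305 − 120.33)/120.33 = 0.00460.
ε_t is between 0.004 and 0.005 — transition zone.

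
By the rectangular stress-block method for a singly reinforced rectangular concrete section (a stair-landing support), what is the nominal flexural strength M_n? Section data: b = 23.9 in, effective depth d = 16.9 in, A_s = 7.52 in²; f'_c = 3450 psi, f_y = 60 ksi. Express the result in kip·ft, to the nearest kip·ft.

M_n ≈ 514 kip·ft

T = A_s f_y = 7.52 × 60 = 451.2 kips.
a = T/(0.85 f'_c b) = 451.2/(0.85 × 3.45 × 23.9) = 6.438 in.
M_n = T(d − a/2) = 451.2 × (16.9 − 3.219) = 6172.9 kip·in = 6172.9/12 = 514.41 kip·ft.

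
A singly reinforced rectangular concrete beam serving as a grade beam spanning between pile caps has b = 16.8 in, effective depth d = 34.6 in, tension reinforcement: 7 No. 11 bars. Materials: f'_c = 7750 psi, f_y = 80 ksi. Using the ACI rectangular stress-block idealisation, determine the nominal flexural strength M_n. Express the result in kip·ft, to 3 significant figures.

A_s = 7 × 1.56 = 10.92 in².
T = A_s f_y = 10.92 × 80 = 873.6 kips.
a = T/(0.85 f'_c b) = 873.6/(0.85 × 7.75 × 16.8) = 7.894 in.
M_n = T(d − a/2) = 873.6 × (34.6 − 3.947) = 26778.5 kip·in = 26778.5/12 = 2231.54 kip·ft.

M_n ≈ 2230 kip·ft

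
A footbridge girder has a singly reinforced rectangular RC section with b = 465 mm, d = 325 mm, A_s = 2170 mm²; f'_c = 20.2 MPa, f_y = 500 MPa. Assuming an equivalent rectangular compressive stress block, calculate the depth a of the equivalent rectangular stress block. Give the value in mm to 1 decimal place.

T = A_s f_y = 2170 × 500 = 1085000 N = 1085 kN.
Setting C = 0.85 f'_c a b equal to T: a = 1085000/(0.85 × 20.2 × 465) = 135.9 mm.

a ≈ 135.9 mm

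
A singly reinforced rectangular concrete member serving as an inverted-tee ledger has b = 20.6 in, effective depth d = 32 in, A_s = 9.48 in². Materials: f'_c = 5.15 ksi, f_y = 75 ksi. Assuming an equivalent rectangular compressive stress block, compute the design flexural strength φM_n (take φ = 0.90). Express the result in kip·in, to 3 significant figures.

φM_n ≈ 18000 kip·in

T = A_s f_y = 9.48 × 75 = 711 kips.
a = T/(0.85 f'_c b) = 711/(0.85 × 5.15 × 20.6) = 7.885 in.
M_n = T(d − a/2) = 711 × (32 − 3.9425) = 19948.9 kip·in.
φM_n = 0.90 × 19948.9 = 17954.0 kip·in.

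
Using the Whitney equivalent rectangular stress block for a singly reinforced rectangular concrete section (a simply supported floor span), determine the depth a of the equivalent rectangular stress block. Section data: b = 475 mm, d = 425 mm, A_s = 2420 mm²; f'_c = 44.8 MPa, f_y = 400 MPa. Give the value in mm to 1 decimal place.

T = A_s f_y = 2420 × 400 = 968000 N = 968 kN.
Setting C = 0.85 f'_c a b equal to T: a = 968000/(0.85 × 44.8 × 475) = 53.5 mm.

a ≈ 53.5 mm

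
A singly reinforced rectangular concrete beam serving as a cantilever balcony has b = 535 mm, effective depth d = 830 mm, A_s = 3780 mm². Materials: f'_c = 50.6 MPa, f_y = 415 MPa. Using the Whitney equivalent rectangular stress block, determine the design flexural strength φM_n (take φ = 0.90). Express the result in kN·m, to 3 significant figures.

φM_n ≈ 1120 kN·m

T = A_s f_y = 3780 × 415 = 1568700 N = 1568.7 kN.
From C = T: a = T/(0.85 f'_c b) = 1568700/(0.85 × 50.6 × 535) = 68.17 mm.
M_n = T(d − a/2) = 1568.7 kN × (830 − 34.085) mm = 1248.55 kN·m.
φM_n = 0.90 × 1248.55 = 1123.70 kN·m.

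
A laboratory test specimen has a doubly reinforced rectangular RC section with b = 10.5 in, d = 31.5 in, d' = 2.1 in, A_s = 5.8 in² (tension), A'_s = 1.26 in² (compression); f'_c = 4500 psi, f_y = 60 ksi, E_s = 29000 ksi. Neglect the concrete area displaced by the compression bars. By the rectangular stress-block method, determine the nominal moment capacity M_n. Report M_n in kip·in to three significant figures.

Assume both steels yield.
a = (A_s − A'_s) f_y/(0.85 f'_c b) = (5.8 − 1.26) × 60/(0.85 × 4.5 × 10.5) = 6.782 in.
c = a/β₁ = 6.782/0.825 = 8.221 in; ε'_s = 0.003(c − d')/c = 0.0022 ≥ ε_y = 0.0021, so the compression steel yields.
M_n = (A_s − A'_s) f_y (d − a/2) + A'_s f_y (d − d') = 272.4 × (31.5 − 3.391) + 75.6 × (31.5 − 2.1) = 7656.9 + 2222.6 = 9879.5 kip·in.

M_n ≈ 9880 kip·in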